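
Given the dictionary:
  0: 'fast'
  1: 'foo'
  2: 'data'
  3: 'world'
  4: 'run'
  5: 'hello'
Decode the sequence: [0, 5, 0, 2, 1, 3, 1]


Look up each index in the dictionary:
  0 -> 'fast'
  5 -> 'hello'
  0 -> 'fast'
  2 -> 'data'
  1 -> 'foo'
  3 -> 'world'
  1 -> 'foo'

Decoded: "fast hello fast data foo world foo"


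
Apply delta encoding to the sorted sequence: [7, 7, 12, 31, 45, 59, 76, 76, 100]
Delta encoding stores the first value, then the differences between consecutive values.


First value: 7
Deltas:
  7 - 7 = 0
  12 - 7 = 5
  31 - 12 = 19
  45 - 31 = 14
  59 - 45 = 14
  76 - 59 = 17
  76 - 76 = 0
  100 - 76 = 24


Delta encoded: [7, 0, 5, 19, 14, 14, 17, 0, 24]


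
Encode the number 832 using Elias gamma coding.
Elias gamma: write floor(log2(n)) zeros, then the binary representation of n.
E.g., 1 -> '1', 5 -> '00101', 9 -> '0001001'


num_bits = floor(log2(832)) + 1 = 10
leading_zeros = num_bits - 1 = 9
binary(832) = 1101000000

Elias gamma(832) = '000000000' + '1101000000' = 0000000001101000000 (19 bits)


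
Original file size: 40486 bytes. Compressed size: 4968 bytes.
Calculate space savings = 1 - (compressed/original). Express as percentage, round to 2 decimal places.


ratio = compressed/original = 4968/40486 = 0.122709
savings = 1 - ratio = 1 - 0.122709 = 0.877291
as a percentage: 0.877291 * 100 = 87.73%

Space savings = 1 - 4968/40486 = 87.73%


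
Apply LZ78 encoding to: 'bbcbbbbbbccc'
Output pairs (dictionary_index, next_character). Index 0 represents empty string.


LZ78 encoding steps:
Dictionary: {0: ''}
Step 1: w='' (idx 0), next='b' -> output (0, 'b'), add 'b' as idx 1
Step 2: w='b' (idx 1), next='c' -> output (1, 'c'), add 'bc' as idx 2
Step 3: w='b' (idx 1), next='b' -> output (1, 'b'), add 'bb' as idx 3
Step 4: w='bb' (idx 3), next='b' -> output (3, 'b'), add 'bbb' as idx 4
Step 5: w='bc' (idx 2), next='c' -> output (2, 'c'), add 'bcc' as idx 5
Step 6: w='' (idx 0), next='c' -> output (0, 'c'), add 'c' as idx 6


Encoded: [(0, 'b'), (1, 'c'), (1, 'b'), (3, 'b'), (2, 'c'), (0, 'c')]


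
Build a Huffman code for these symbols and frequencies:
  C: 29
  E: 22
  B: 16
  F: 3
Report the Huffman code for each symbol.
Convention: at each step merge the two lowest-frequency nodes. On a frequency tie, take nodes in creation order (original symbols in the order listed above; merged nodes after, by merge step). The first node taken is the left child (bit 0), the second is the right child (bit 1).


Huffman tree construction:
Step 1: Merge F(3) + B(16) = 19
Step 2: Merge (F+B)(19) + E(22) = 41
Step 3: Merge C(29) + ((F+B)+E)(41) = 70
Read each symbol's code off the tree from the root (left child = 0, right child = 1).

Codes:
  C: 0 (length 1)
  E: 11 (length 2)
  B: 101 (length 3)
  F: 100 (length 3)
Average code length: 130/70 = 1.8571 bits/symbol


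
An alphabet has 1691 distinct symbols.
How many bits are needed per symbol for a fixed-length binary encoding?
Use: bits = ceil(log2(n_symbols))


log2(1691) = 10.7237
Bracket: 2^10 = 1024 < 1691 <= 2^11 = 2048
So ceil(log2(1691)) = 11

bits = ceil(log2(1691)) = ceil(10.7237) = 11 bits


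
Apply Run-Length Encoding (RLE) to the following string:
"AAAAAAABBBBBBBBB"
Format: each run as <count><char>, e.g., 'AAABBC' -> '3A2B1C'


Scanning runs left to right:
  i=0: run of 'A' x 7 -> '7A'
  i=7: run of 'B' x 9 -> '9B'

RLE = 7A9B


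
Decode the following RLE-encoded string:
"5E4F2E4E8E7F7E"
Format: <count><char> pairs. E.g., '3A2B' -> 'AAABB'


Expanding each <count><char> pair:
  5E -> 'EEEEE'
  4F -> 'FFFF'
  2E -> 'EE'
  4E -> 'EEEE'
  8E -> 'EEEEEEEE'
  7F -> 'FFFFFFF'
  7E -> 'EEEEEEE'

Decoded = EEEEEFFFFEEEEEEEEEEEEEEFFFFFFFEEEEEEE


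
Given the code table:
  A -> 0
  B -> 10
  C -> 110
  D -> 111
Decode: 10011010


Decoding:
10 -> B
0 -> A
110 -> C
10 -> B


Result: BACB


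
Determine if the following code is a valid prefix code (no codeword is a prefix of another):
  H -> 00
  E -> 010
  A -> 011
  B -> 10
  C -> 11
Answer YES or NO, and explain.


Checking each pair (does one codeword prefix another?):
  H='00' vs E='010': no prefix
  H='00' vs A='011': no prefix
  H='00' vs B='10': no prefix
  H='00' vs C='11': no prefix
  E='010' vs H='00': no prefix
  E='010' vs A='011': no prefix
  E='010' vs B='10': no prefix
  E='010' vs C='11': no prefix
  A='011' vs H='00': no prefix
  A='011' vs E='010': no prefix
  A='011' vs B='10': no prefix
  A='011' vs C='11': no prefix
  B='10' vs H='00': no prefix
  B='10' vs E='010': no prefix
  B='10' vs A='011': no prefix
  B='10' vs C='11': no prefix
  C='11' vs H='00': no prefix
  C='11' vs E='010': no prefix
  C='11' vs A='011': no prefix
  C='11' vs B='10': no prefix
No violation found over all pairs.

YES -- this is a valid prefix code. No codeword is a prefix of any other codeword.


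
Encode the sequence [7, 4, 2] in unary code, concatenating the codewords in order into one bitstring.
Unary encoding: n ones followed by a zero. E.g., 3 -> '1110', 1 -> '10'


Encode each number as n ones followed by a terminating 0:
  7 -> 11111110 (8 bits)
  4 -> 11110 (5 bits)
  2 -> 110 (3 bits)
Total length = 8 + 5 + 3 = 16 bits.

Unary([7, 4, 2]) = 1111111011110110 (16 bits)


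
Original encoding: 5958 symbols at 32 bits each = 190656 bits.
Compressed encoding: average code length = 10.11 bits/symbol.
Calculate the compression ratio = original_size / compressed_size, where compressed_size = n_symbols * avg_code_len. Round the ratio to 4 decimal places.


original_size = n_symbols * orig_bits = 5958 * 32 = 190656 bits
compressed_size = n_symbols * avg_code_len = 5958 * 10.11 = 60235.38 bits
ratio = original_size / compressed_size = 190656 / 60235.38 = 3.1652

Compression ratio = 3.1652


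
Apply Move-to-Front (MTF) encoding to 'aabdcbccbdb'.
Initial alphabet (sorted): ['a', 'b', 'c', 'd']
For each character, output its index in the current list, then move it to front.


MTF encoding:
'a': index 0 in ['a', 'b', 'c', 'd'] -> ['a', 'b', 'c', 'd']
'a': index 0 in ['a', 'b', 'c', 'd'] -> ['a', 'b', 'c', 'd']
'b': index 1 in ['a', 'b', 'c', 'd'] -> ['b', 'a', 'c', 'd']
'd': index 3 in ['b', 'a', 'c', 'd'] -> ['d', 'b', 'a', 'c']
'c': index 3 in ['d', 'b', 'a', 'c'] -> ['c', 'd', 'b', 'a']
'b': index 2 in ['c', 'd', 'b', 'a'] -> ['b', 'c', 'd', 'a']
'c': index 1 in ['b', 'c', 'd', 'a'] -> ['c', 'b', 'd', 'a']
'c': index 0 in ['c', 'b', 'd', 'a'] -> ['c', 'b', 'd', 'a']
'b': index 1 in ['c', 'b', 'd', 'a'] -> ['b', 'c', 'd', 'a']
'd': index 2 in ['b', 'c', 'd', 'a'] -> ['d', 'b', 'c', 'a']
'b': index 1 in ['d', 'b', 'c', 'a'] -> ['b', 'd', 'c', 'a']


Output: [0, 0, 1, 3, 3, 2, 1, 0, 1, 2, 1]


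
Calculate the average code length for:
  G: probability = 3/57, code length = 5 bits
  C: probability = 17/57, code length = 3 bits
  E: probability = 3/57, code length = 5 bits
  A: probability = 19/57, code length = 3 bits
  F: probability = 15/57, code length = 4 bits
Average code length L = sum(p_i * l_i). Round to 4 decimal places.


Weighted contributions p_i * l_i:
  G: (3/57) * 5 = 15/57
  C: (17/57) * 3 = 51/57
  E: (3/57) * 5 = 15/57
  A: (19/57) * 3 = 57/57
  F: (15/57) * 4 = 60/57
Sum = (15 + 51 + 15 + 57 + 60)/57 = 198/57

L = 198/57 = 3.4737 bits/symbol


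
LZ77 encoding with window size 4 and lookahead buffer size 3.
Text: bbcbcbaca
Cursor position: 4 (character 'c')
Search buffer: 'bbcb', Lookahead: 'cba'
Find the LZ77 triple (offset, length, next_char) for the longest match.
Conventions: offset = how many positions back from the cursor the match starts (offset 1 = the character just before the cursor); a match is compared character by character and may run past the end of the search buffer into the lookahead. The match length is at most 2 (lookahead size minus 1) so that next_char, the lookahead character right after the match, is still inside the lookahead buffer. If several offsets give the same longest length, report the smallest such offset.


Try each offset into the search buffer:
  offset=1 (pos 3, char 'b'): match length 0
  offset=2 (pos 2, char 'c'): match length 2
  offset=3 (pos 1, char 'b'): match length 0
  offset=4 (pos 0, char 'b'): match length 0
Longest match has length 2 at offset 2.
next_char = character at position 4 + 2 = 6 -> 'a'

Best match: offset=2, length=2 (matching 'cb' starting at position 2)
LZ77 triple: (2, 2, 'a')


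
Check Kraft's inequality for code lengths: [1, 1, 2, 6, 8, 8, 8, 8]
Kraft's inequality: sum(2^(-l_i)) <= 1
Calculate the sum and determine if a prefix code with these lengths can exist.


Sum = 2^(-1) + 2^(-1) + 2^(-2) + 2^(-6) + 2^(-8) + 2^(-8) + 2^(-8) + 2^(-8)
    = 0.5 + 0.5 + 0.25 + 0.015625 + 0.00390625 + 0.00390625 + 0.00390625 + 0.00390625
    = 328/256 = 1.28125
Since 1.28125 > 1, Kraft's inequality is NOT satisfied.
A prefix code with these lengths CANNOT exist.

Kraft sum = 1.28125. Not satisfied.


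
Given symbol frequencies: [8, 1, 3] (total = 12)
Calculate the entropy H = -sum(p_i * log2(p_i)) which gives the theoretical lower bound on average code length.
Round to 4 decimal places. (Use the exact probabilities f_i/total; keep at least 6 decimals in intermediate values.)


Per-symbol terms -p_i * log2(p_i) with p_i = f_i/12:
  p = 8/12 = 0.666667: log2(p) = -0.584963, -p*log2(p) = 0.389975
  p = 1/12 = 0.083333: log2(p) = -3.584963, -p*log2(p) = 0.298747
  p = 3/12 = 0.250000: log2(p) = -2.000000, -p*log2(p) = 0.500000
H = 0.389975 + 0.298747 + 0.500000 = 1.188722

H = 1.1887 bits/symbol


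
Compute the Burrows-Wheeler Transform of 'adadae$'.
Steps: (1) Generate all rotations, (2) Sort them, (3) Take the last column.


Rotations (sorted):
  0: $adadae -> last char: e
  1: adadae$ -> last char: $
  2: adae$ad -> last char: d
  3: ae$adad -> last char: d
  4: dadae$a -> last char: a
  5: dae$ada -> last char: a
  6: e$adada -> last char: a


BWT = e$ddaaa


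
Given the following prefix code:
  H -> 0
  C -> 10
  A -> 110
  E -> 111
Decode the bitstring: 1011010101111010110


Decoding step by step:
Bits 10 -> C
Bits 110 -> A
Bits 10 -> C
Bits 10 -> C
Bits 111 -> E
Bits 10 -> C
Bits 10 -> C
Bits 110 -> A


Decoded message: CACCECCA


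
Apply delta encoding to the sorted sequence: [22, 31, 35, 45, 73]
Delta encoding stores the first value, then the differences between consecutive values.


First value: 22
Deltas:
  31 - 22 = 9
  35 - 31 = 4
  45 - 35 = 10
  73 - 45 = 28


Delta encoded: [22, 9, 4, 10, 28]


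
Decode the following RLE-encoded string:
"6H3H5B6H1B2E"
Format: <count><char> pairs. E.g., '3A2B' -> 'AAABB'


Expanding each <count><char> pair:
  6H -> 'HHHHHH'
  3H -> 'HHH'
  5B -> 'BBBBB'
  6H -> 'HHHHHH'
  1B -> 'B'
  2E -> 'EE'

Decoded = HHHHHHHHHBBBBBHHHHHHBEE


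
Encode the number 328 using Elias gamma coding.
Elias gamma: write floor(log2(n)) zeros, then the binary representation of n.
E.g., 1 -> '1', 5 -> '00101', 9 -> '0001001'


num_bits = floor(log2(328)) + 1 = 9
leading_zeros = num_bits - 1 = 8
binary(328) = 101001000

Elias gamma(328) = '00000000' + '101001000' = 00000000101001000 (17 bits)


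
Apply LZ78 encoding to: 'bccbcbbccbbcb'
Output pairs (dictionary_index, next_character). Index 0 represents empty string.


LZ78 encoding steps:
Dictionary: {0: ''}
Step 1: w='' (idx 0), next='b' -> output (0, 'b'), add 'b' as idx 1
Step 2: w='' (idx 0), next='c' -> output (0, 'c'), add 'c' as idx 2
Step 3: w='c' (idx 2), next='b' -> output (2, 'b'), add 'cb' as idx 3
Step 4: w='cb' (idx 3), next='b' -> output (3, 'b'), add 'cbb' as idx 4
Step 5: w='c' (idx 2), next='c' -> output (2, 'c'), add 'cc' as idx 5
Step 6: w='b' (idx 1), next='b' -> output (1, 'b'), add 'bb' as idx 6
Step 7: w='cb' (idx 3), end of input -> output (3, '')


Encoded: [(0, 'b'), (0, 'c'), (2, 'b'), (3, 'b'), (2, 'c'), (1, 'b'), (3, '')]


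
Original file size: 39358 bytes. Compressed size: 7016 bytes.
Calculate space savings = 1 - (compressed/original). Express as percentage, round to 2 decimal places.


ratio = compressed/original = 7016/39358 = 0.178261
savings = 1 - ratio = 1 - 0.178261 = 0.821739
as a percentage: 0.821739 * 100 = 82.17%

Space savings = 1 - 7016/39358 = 82.17%


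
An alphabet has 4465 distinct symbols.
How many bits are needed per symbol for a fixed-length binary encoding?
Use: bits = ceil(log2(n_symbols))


log2(4465) = 12.1244
Bracket: 2^12 = 4096 < 4465 <= 2^13 = 8192
So ceil(log2(4465)) = 13

bits = ceil(log2(4465)) = ceil(12.1244) = 13 bits


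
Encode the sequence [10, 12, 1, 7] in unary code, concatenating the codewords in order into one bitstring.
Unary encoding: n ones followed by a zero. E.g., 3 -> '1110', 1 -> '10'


Encode each number as n ones followed by a terminating 0:
  10 -> 11111111110 (11 bits)
  12 -> 1111111111110 (13 bits)
  1 -> 10 (2 bits)
  7 -> 11111110 (8 bits)
Total length = 11 + 13 + 2 + 8 = 34 bits.

Unary([10, 12, 1, 7]) = 1111111111011111111111101011111110 (34 bits)


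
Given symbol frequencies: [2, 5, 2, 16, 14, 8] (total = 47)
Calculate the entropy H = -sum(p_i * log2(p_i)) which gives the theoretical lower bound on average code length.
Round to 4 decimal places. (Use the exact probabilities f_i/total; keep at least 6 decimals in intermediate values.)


Per-symbol terms -p_i * log2(p_i) with p_i = f_i/47:
  p = 2/47 = 0.042553: log2(p) = -4.554589, -p*log2(p) = 0.193812
  p = 5/47 = 0.106383: log2(p) = -3.232661, -p*log2(p) = 0.343900
  p = 2/47 = 0.042553: log2(p) = -4.554589, -p*log2(p) = 0.193812
  p = 16/47 = 0.340426: log2(p) = -1.554589, -p*log2(p) = 0.529222
  p = 14/47 = 0.297872: log2(p) = -1.747234, -p*log2(p) = 0.520453
  p = 8/47 = 0.170213: log2(p) = -2.554589, -p*log2(p) = 0.434824
H = 0.193812 + 0.343900 + 0.193812 + 0.529222 + 0.520453 + 0.434824 = 2.216023

H = 2.216 bits/symbol


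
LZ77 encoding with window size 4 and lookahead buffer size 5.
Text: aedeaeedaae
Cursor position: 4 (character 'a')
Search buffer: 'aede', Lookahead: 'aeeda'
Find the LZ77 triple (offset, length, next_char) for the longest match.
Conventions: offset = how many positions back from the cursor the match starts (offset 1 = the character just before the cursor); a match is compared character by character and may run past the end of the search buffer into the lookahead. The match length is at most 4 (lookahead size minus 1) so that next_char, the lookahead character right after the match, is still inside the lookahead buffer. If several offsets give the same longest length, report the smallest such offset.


Try each offset into the search buffer:
  offset=1 (pos 3, char 'e'): match length 0
  offset=2 (pos 2, char 'd'): match length 0
  offset=3 (pos 1, char 'e'): match length 0
  offset=4 (pos 0, char 'a'): match length 2
Longest match has length 2 at offset 4.
next_char = character at position 4 + 2 = 6 -> 'e'

Best match: offset=4, length=2 (matching 'ae' starting at position 0)
LZ77 triple: (4, 2, 'e')


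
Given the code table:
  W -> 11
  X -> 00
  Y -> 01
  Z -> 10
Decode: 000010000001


Decoding:
00 -> X
00 -> X
10 -> Z
00 -> X
00 -> X
01 -> Y


Result: XXZXXY


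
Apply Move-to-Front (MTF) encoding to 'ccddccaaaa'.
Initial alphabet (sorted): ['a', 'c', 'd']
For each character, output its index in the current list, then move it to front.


MTF encoding:
'c': index 1 in ['a', 'c', 'd'] -> ['c', 'a', 'd']
'c': index 0 in ['c', 'a', 'd'] -> ['c', 'a', 'd']
'd': index 2 in ['c', 'a', 'd'] -> ['d', 'c', 'a']
'd': index 0 in ['d', 'c', 'a'] -> ['d', 'c', 'a']
'c': index 1 in ['d', 'c', 'a'] -> ['c', 'd', 'a']
'c': index 0 in ['c', 'd', 'a'] -> ['c', 'd', 'a']
'a': index 2 in ['c', 'd', 'a'] -> ['a', 'c', 'd']
'a': index 0 in ['a', 'c', 'd'] -> ['a', 'c', 'd']
'a': index 0 in ['a', 'c', 'd'] -> ['a', 'c', 'd']
'a': index 0 in ['a', 'c', 'd'] -> ['a', 'c', 'd']


Output: [1, 0, 2, 0, 1, 0, 2, 0, 0, 0]


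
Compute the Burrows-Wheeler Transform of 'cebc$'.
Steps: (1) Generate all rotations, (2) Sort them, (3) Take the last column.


Rotations (sorted):
  0: $cebc -> last char: c
  1: bc$ce -> last char: e
  2: c$ceb -> last char: b
  3: cebc$ -> last char: $
  4: ebc$c -> last char: c


BWT = ceb$c


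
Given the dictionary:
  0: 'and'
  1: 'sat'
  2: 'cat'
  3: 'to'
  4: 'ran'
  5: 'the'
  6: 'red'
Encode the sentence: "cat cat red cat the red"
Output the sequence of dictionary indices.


Look up each word in the dictionary:
  'cat' -> 2
  'cat' -> 2
  'red' -> 6
  'cat' -> 2
  'the' -> 5
  'red' -> 6

Encoded: [2, 2, 6, 2, 5, 6]


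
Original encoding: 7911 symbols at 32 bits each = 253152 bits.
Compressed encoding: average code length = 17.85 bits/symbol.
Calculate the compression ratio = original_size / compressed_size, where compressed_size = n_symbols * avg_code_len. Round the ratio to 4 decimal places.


original_size = n_symbols * orig_bits = 7911 * 32 = 253152 bits
compressed_size = n_symbols * avg_code_len = 7911 * 17.85 = 141211.35 bits
ratio = original_size / compressed_size = 253152 / 141211.35 = 1.7927

Compression ratio = 1.7927


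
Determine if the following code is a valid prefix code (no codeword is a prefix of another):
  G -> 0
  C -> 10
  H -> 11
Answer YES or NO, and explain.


Checking each pair (does one codeword prefix another?):
  G='0' vs C='10': no prefix
  G='0' vs H='11': no prefix
  C='10' vs G='0': no prefix
  C='10' vs H='11': no prefix
  H='11' vs G='0': no prefix
  H='11' vs C='10': no prefix
No violation found over all pairs.

YES -- this is a valid prefix code. No codeword is a prefix of any other codeword.


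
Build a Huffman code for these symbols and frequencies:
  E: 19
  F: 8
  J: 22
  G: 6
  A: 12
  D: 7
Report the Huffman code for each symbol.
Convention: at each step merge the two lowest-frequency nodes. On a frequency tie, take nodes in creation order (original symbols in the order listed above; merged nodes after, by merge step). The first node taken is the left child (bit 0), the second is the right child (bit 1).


Huffman tree construction:
Step 1: Merge G(6) + D(7) = 13
Step 2: Merge F(8) + A(12) = 20
Step 3: Merge (G+D)(13) + E(19) = 32
Step 4: Merge (F+A)(20) + J(22) = 42
Step 5: Merge ((G+D)+E)(32) + ((F+A)+J)(42) = 74
Read each symbol's code off the tree from the root (left child = 0, right child = 1).

Codes:
  E: 01 (length 2)
  F: 100 (length 3)
  J: 11 (length 2)
  G: 000 (length 3)
  A: 101 (length 3)
  D: 001 (length 3)
Average code length: 181/74 = 2.4459 bits/symbol


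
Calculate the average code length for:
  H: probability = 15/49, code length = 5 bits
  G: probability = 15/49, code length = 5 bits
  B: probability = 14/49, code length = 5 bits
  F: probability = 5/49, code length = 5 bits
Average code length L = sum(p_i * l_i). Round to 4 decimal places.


Weighted contributions p_i * l_i:
  H: (15/49) * 5 = 75/49
  G: (15/49) * 5 = 75/49
  B: (14/49) * 5 = 70/49
  F: (5/49) * 5 = 25/49
Sum = (75 + 75 + 70 + 25)/49 = 245/49

L = 245/49 = 5.0000 bits/symbol


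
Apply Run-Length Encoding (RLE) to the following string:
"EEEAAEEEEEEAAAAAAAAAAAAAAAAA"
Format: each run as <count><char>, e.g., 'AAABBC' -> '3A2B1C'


Scanning runs left to right:
  i=0: run of 'E' x 3 -> '3E'
  i=3: run of 'A' x 2 -> '2A'
  i=5: run of 'E' x 6 -> '6E'
  i=11: run of 'A' x 17 -> '17A'

RLE = 3E2A6E17A


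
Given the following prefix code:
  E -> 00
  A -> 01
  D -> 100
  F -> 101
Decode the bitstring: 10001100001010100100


Decoding step by step:
Bits 100 -> D
Bits 01 -> A
Bits 100 -> D
Bits 00 -> E
Bits 101 -> F
Bits 01 -> A
Bits 00 -> E
Bits 100 -> D


Decoded message: DADEFAED


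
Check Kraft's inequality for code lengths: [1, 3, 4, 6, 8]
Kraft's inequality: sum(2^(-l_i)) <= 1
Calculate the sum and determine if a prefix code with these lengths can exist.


Sum = 2^(-1) + 2^(-3) + 2^(-4) + 2^(-6) + 2^(-8)
    = 0.5 + 0.125 + 0.0625 + 0.015625 + 0.00390625
    = 181/256 = 0.70703125
Since 0.70703125 <= 1, Kraft's inequality IS satisfied.
A prefix code with these lengths CAN exist.

Kraft sum = 0.70703125. Satisfied.


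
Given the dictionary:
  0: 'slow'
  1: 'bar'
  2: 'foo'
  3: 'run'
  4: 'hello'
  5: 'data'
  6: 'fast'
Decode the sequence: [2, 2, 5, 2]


Look up each index in the dictionary:
  2 -> 'foo'
  2 -> 'foo'
  5 -> 'data'
  2 -> 'foo'

Decoded: "foo foo data foo"


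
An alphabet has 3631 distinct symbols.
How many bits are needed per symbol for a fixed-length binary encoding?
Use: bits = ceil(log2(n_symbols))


log2(3631) = 11.8262
Bracket: 2^11 = 2048 < 3631 <= 2^12 = 4096
So ceil(log2(3631)) = 12

bits = ceil(log2(3631)) = ceil(11.8262) = 12 bits


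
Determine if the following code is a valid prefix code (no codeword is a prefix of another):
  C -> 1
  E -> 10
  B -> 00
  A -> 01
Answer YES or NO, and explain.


Checking each pair (does one codeword prefix another?):
  C='1' vs E='10': prefix -- VIOLATION

NO -- this is NOT a valid prefix code. C (1) is a prefix of E (10).


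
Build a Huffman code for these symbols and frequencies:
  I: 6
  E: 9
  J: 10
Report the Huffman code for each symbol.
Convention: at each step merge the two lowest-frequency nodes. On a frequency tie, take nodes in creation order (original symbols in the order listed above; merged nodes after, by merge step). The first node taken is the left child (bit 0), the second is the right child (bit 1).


Huffman tree construction:
Step 1: Merge I(6) + E(9) = 15
Step 2: Merge J(10) + (I+E)(15) = 25
Read each symbol's code off the tree from the root (left child = 0, right child = 1).

Codes:
  I: 10 (length 2)
  E: 11 (length 2)
  J: 0 (length 1)
Average code length: 40/25 = 1.6000 bits/symbol


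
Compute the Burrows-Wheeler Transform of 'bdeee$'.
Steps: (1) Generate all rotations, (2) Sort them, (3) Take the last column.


Rotations (sorted):
  0: $bdeee -> last char: e
  1: bdeee$ -> last char: $
  2: deee$b -> last char: b
  3: e$bdee -> last char: e
  4: ee$bde -> last char: e
  5: eee$bd -> last char: d


BWT = e$beed


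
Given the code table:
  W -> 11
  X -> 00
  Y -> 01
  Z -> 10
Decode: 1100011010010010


Decoding:
11 -> W
00 -> X
01 -> Y
10 -> Z
10 -> Z
01 -> Y
00 -> X
10 -> Z


Result: WXYZZYXZ


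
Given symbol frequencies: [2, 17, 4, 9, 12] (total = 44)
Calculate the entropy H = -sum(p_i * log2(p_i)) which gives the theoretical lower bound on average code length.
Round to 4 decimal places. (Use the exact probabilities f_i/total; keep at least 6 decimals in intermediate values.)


Per-symbol terms -p_i * log2(p_i) with p_i = f_i/44:
  p = 2/44 = 0.045455: log2(p) = -4.459432, -p*log2(p) = 0.202701
  p = 17/44 = 0.386364: log2(p) = -1.371969, -p*log2(p) = 0.530079
  p = 4/44 = 0.090909: log2(p) = -3.459432, -p*log2(p) = 0.314494
  p = 9/44 = 0.204545: log2(p) = -2.289507, -p*log2(p) = 0.468308
  p = 12/44 = 0.272727: log2(p) = -1.874469, -p*log2(p) = 0.511219
H = 0.202701 + 0.530079 + 0.314494 + 0.468308 + 0.511219 = 2.026801

H = 2.0268 bits/symbol


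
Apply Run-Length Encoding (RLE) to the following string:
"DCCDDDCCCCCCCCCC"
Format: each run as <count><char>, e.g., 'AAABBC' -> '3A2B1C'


Scanning runs left to right:
  i=0: run of 'D' x 1 -> '1D'
  i=1: run of 'C' x 2 -> '2C'
  i=3: run of 'D' x 3 -> '3D'
  i=6: run of 'C' x 10 -> '10C'

RLE = 1D2C3D10C


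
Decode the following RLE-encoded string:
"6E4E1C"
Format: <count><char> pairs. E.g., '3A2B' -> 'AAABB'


Expanding each <count><char> pair:
  6E -> 'EEEEEE'
  4E -> 'EEEE'
  1C -> 'C'

Decoded = EEEEEEEEEEC


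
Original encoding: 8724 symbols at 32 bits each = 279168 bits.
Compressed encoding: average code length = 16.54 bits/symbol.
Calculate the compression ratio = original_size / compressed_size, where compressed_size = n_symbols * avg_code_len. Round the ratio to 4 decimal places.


original_size = n_symbols * orig_bits = 8724 * 32 = 279168 bits
compressed_size = n_symbols * avg_code_len = 8724 * 16.54 = 144294.96 bits
ratio = original_size / compressed_size = 279168 / 144294.96 = 1.9347

Compression ratio = 1.9347


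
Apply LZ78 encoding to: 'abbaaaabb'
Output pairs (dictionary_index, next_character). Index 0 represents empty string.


LZ78 encoding steps:
Dictionary: {0: ''}
Step 1: w='' (idx 0), next='a' -> output (0, 'a'), add 'a' as idx 1
Step 2: w='' (idx 0), next='b' -> output (0, 'b'), add 'b' as idx 2
Step 3: w='b' (idx 2), next='a' -> output (2, 'a'), add 'ba' as idx 3
Step 4: w='a' (idx 1), next='a' -> output (1, 'a'), add 'aa' as idx 4
Step 5: w='a' (idx 1), next='b' -> output (1, 'b'), add 'ab' as idx 5
Step 6: w='b' (idx 2), end of input -> output (2, '')


Encoded: [(0, 'a'), (0, 'b'), (2, 'a'), (1, 'a'), (1, 'b'), (2, '')]


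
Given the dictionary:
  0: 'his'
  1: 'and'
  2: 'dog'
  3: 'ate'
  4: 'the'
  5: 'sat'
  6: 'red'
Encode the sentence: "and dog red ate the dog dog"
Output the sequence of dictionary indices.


Look up each word in the dictionary:
  'and' -> 1
  'dog' -> 2
  'red' -> 6
  'ate' -> 3
  'the' -> 4
  'dog' -> 2
  'dog' -> 2

Encoded: [1, 2, 6, 3, 4, 2, 2]


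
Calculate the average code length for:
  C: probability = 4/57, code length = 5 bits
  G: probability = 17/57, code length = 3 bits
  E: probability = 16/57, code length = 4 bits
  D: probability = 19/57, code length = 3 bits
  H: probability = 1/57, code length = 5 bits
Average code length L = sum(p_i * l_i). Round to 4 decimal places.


Weighted contributions p_i * l_i:
  C: (4/57) * 5 = 20/57
  G: (17/57) * 3 = 51/57
  E: (16/57) * 4 = 64/57
  D: (19/57) * 3 = 57/57
  H: (1/57) * 5 = 5/57
Sum = (20 + 51 + 64 + 57 + 5)/57 = 197/57

L = 197/57 = 3.4561 bits/symbol


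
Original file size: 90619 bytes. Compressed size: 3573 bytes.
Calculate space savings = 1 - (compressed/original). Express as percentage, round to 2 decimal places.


ratio = compressed/original = 3573/90619 = 0.039429
savings = 1 - ratio = 1 - 0.039429 = 0.960571
as a percentage: 0.960571 * 100 = 96.06%

Space savings = 1 - 3573/90619 = 96.06%


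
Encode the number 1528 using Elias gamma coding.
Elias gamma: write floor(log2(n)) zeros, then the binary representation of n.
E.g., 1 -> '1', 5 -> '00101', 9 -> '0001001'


num_bits = floor(log2(1528)) + 1 = 11
leading_zeros = num_bits - 1 = 10
binary(1528) = 10111111000

Elias gamma(1528) = '0000000000' + '10111111000' = 000000000010111111000 (21 bits)


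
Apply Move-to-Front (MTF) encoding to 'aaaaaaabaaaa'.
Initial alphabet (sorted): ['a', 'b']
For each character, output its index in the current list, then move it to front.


MTF encoding:
'a': index 0 in ['a', 'b'] -> ['a', 'b']
'a': index 0 in ['a', 'b'] -> ['a', 'b']
'a': index 0 in ['a', 'b'] -> ['a', 'b']
'a': index 0 in ['a', 'b'] -> ['a', 'b']
'a': index 0 in ['a', 'b'] -> ['a', 'b']
'a': index 0 in ['a', 'b'] -> ['a', 'b']
'a': index 0 in ['a', 'b'] -> ['a', 'b']
'b': index 1 in ['a', 'b'] -> ['b', 'a']
'a': index 1 in ['b', 'a'] -> ['a', 'b']
'a': index 0 in ['a', 'b'] -> ['a', 'b']
'a': index 0 in ['a', 'b'] -> ['a', 'b']
'a': index 0 in ['a', 'b'] -> ['a', 'b']


Output: [0, 0, 0, 0, 0, 0, 0, 1, 1, 0, 0, 0]


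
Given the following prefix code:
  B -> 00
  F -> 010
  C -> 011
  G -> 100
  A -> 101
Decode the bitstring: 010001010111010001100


Decoding step by step:
Bits 010 -> F
Bits 00 -> B
Bits 101 -> A
Bits 011 -> C
Bits 101 -> A
Bits 00 -> B
Bits 011 -> C
Bits 00 -> B


Decoded message: FBACABCB


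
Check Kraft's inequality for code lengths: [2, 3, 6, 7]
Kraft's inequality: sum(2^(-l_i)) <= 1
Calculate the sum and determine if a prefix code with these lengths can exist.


Sum = 2^(-2) + 2^(-3) + 2^(-6) + 2^(-7)
    = 0.25 + 0.125 + 0.015625 + 0.0078125
    = 51/128 = 0.3984375
Since 0.3984375 <= 1, Kraft's inequality IS satisfied.
A prefix code with these lengths CAN exist.

Kraft sum = 0.3984375. Satisfied.


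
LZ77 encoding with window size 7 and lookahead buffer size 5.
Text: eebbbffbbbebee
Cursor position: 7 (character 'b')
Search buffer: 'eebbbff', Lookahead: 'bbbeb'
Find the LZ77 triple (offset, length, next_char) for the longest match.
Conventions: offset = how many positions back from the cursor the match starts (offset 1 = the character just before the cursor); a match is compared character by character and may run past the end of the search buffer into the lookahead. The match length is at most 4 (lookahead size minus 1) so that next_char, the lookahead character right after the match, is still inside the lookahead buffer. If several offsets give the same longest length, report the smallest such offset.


Try each offset into the search buffer:
  offset=1 (pos 6, char 'f'): match length 0
  offset=2 (pos 5, char 'f'): match length 0
  offset=3 (pos 4, char 'b'): match length 1
  offset=4 (pos 3, char 'b'): match length 2
  offset=5 (pos 2, char 'b'): match length 3
  offset=6 (pos 1, char 'e'): match length 0
  offset=7 (pos 0, char 'e'): match length 0
Longest match has length 3 at offset 5.
next_char = character at position 7 + 3 = 10 -> 'e'

Best match: offset=5, length=3 (matching 'bbb' starting at position 2)
LZ77 triple: (5, 3, 'e')


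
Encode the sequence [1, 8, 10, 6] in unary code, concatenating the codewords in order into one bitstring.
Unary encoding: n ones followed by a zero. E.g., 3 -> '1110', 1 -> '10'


Encode each number as n ones followed by a terminating 0:
  1 -> 10 (2 bits)
  8 -> 111111110 (9 bits)
  10 -> 11111111110 (11 bits)
  6 -> 1111110 (7 bits)
Total length = 2 + 9 + 11 + 7 = 29 bits.

Unary([1, 8, 10, 6]) = 10111111110111111111101111110 (29 bits)


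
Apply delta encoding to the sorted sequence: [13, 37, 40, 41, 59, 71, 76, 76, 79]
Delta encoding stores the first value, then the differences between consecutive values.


First value: 13
Deltas:
  37 - 13 = 24
  40 - 37 = 3
  41 - 40 = 1
  59 - 41 = 18
  71 - 59 = 12
  76 - 71 = 5
  76 - 76 = 0
  79 - 76 = 3


Delta encoded: [13, 24, 3, 1, 18, 12, 5, 0, 3]


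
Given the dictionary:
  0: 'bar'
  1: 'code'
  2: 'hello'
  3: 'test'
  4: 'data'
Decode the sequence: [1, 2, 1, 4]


Look up each index in the dictionary:
  1 -> 'code'
  2 -> 'hello'
  1 -> 'code'
  4 -> 'data'

Decoded: "code hello code data"


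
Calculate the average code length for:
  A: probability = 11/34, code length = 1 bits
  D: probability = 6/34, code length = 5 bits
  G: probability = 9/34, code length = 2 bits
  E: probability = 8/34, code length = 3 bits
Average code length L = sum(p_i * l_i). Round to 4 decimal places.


Weighted contributions p_i * l_i:
  A: (11/34) * 1 = 11/34
  D: (6/34) * 5 = 30/34
  G: (9/34) * 2 = 18/34
  E: (8/34) * 3 = 24/34
Sum = (11 + 30 + 18 + 24)/34 = 83/34

L = 83/34 = 2.4412 bits/symbol


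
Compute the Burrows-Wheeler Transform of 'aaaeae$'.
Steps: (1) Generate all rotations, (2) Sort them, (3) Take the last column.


Rotations (sorted):
  0: $aaaeae -> last char: e
  1: aaaeae$ -> last char: $
  2: aaeae$a -> last char: a
  3: ae$aaae -> last char: e
  4: aeae$aa -> last char: a
  5: e$aaaea -> last char: a
  6: eae$aaa -> last char: a


BWT = e$aeaaa


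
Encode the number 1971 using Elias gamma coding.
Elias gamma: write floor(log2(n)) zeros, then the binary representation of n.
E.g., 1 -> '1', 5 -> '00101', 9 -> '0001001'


num_bits = floor(log2(1971)) + 1 = 11
leading_zeros = num_bits - 1 = 10
binary(1971) = 11110110011

Elias gamma(1971) = '0000000000' + '11110110011' = 000000000011110110011 (21 bits)


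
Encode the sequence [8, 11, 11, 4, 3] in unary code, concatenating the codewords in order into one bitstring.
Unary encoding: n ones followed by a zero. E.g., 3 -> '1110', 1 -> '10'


Encode each number as n ones followed by a terminating 0:
  8 -> 111111110 (9 bits)
  11 -> 111111111110 (12 bits)
  11 -> 111111111110 (12 bits)
  4 -> 11110 (5 bits)
  3 -> 1110 (4 bits)
Total length = 9 + 12 + 12 + 5 + 4 = 42 bits.

Unary([8, 11, 11, 4, 3]) = 111111110111111111110111111111110111101110 (42 bits)


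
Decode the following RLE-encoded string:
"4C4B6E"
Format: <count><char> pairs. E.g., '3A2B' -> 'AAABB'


Expanding each <count><char> pair:
  4C -> 'CCCC'
  4B -> 'BBBB'
  6E -> 'EEEEEE'

Decoded = CCCCBBBBEEEEEE


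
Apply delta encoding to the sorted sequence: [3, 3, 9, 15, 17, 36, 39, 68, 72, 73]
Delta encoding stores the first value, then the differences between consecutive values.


First value: 3
Deltas:
  3 - 3 = 0
  9 - 3 = 6
  15 - 9 = 6
  17 - 15 = 2
  36 - 17 = 19
  39 - 36 = 3
  68 - 39 = 29
  72 - 68 = 4
  73 - 72 = 1


Delta encoded: [3, 0, 6, 6, 2, 19, 3, 29, 4, 1]


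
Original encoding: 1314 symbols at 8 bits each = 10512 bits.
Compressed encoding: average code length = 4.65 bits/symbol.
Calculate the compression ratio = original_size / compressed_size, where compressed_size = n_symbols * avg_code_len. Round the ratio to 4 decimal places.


original_size = n_symbols * orig_bits = 1314 * 8 = 10512 bits
compressed_size = n_symbols * avg_code_len = 1314 * 4.65 = 6110.1 bits
ratio = original_size / compressed_size = 10512 / 6110.1 = 1.7204

Compression ratio = 1.7204


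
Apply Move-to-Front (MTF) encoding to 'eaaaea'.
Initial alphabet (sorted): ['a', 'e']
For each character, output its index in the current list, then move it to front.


MTF encoding:
'e': index 1 in ['a', 'e'] -> ['e', 'a']
'a': index 1 in ['e', 'a'] -> ['a', 'e']
'a': index 0 in ['a', 'e'] -> ['a', 'e']
'a': index 0 in ['a', 'e'] -> ['a', 'e']
'e': index 1 in ['a', 'e'] -> ['e', 'a']
'a': index 1 in ['e', 'a'] -> ['a', 'e']


Output: [1, 1, 0, 0, 1, 1]


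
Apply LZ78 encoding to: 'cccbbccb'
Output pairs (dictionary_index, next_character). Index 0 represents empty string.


LZ78 encoding steps:
Dictionary: {0: ''}
Step 1: w='' (idx 0), next='c' -> output (0, 'c'), add 'c' as idx 1
Step 2: w='c' (idx 1), next='c' -> output (1, 'c'), add 'cc' as idx 2
Step 3: w='' (idx 0), next='b' -> output (0, 'b'), add 'b' as idx 3
Step 4: w='b' (idx 3), next='c' -> output (3, 'c'), add 'bc' as idx 4
Step 5: w='c' (idx 1), next='b' -> output (1, 'b'), add 'cb' as idx 5


Encoded: [(0, 'c'), (1, 'c'), (0, 'b'), (3, 'c'), (1, 'b')]


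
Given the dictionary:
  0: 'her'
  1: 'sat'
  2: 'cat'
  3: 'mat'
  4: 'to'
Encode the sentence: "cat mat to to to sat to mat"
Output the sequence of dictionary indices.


Look up each word in the dictionary:
  'cat' -> 2
  'mat' -> 3
  'to' -> 4
  'to' -> 4
  'to' -> 4
  'sat' -> 1
  'to' -> 4
  'mat' -> 3

Encoded: [2, 3, 4, 4, 4, 1, 4, 3]


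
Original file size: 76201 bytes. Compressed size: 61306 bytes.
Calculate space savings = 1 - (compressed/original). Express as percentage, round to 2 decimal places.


ratio = compressed/original = 61306/76201 = 0.80453
savings = 1 - ratio = 1 - 0.80453 = 0.19547
as a percentage: 0.19547 * 100 = 19.55%

Space savings = 1 - 61306/76201 = 19.55%


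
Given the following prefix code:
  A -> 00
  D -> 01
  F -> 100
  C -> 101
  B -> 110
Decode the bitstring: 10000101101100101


Decoding step by step:
Bits 100 -> F
Bits 00 -> A
Bits 101 -> C
Bits 101 -> C
Bits 100 -> F
Bits 101 -> C


Decoded message: FACCFC


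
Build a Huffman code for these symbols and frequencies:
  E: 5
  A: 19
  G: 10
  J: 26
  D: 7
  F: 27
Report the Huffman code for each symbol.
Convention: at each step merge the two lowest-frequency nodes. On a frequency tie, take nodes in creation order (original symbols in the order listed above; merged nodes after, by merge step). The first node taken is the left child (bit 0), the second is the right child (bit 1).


Huffman tree construction:
Step 1: Merge E(5) + D(7) = 12
Step 2: Merge G(10) + (E+D)(12) = 22
Step 3: Merge A(19) + (G+(E+D))(22) = 41
Step 4: Merge J(26) + F(27) = 53
Step 5: Merge (A+(G+(E+D)))(41) + (J+F)(53) = 94
Read each symbol's code off the tree from the root (left child = 0, right child = 1).

Codes:
  E: 0110 (length 4)
  A: 00 (length 2)
  G: 010 (length 3)
  J: 10 (length 2)
  D: 0111 (length 4)
  F: 11 (length 2)
Average code length: 222/94 = 2.3617 bits/symbol


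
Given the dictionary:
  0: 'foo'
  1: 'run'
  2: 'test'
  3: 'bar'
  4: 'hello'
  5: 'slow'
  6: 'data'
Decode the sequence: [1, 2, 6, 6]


Look up each index in the dictionary:
  1 -> 'run'
  2 -> 'test'
  6 -> 'data'
  6 -> 'data'

Decoded: "run test data data"


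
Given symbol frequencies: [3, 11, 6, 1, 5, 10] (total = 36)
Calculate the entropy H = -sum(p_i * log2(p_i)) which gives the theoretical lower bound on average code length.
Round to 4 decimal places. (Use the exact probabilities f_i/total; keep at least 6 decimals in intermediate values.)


Per-symbol terms -p_i * log2(p_i) with p_i = f_i/36:
  p = 3/36 = 0.083333: log2(p) = -3.584963, -p*log2(p) = 0.298747
  p = 11/36 = 0.305556: log2(p) = -1.710493, -p*log2(p) = 0.522651
  p = 6/36 = 0.166667: log2(p) = -2.584963, -p*log2(p) = 0.430827
  p = 1/36 = 0.027778: log2(p) = -5.169925, -p*log2(p) = 0.143609
  p = 5/36 = 0.138889: log2(p) = -2.847997, -p*log2(p) = 0.395555
  p = 10/36 = 0.277778: log2(p) = -1.847997, -p*log2(p) = 0.513332
H = 0.298747 + 0.522651 + 0.430827 + 0.143609 + 0.395555 + 0.513332 = 2.304721

H = 2.3047 bits/symbol


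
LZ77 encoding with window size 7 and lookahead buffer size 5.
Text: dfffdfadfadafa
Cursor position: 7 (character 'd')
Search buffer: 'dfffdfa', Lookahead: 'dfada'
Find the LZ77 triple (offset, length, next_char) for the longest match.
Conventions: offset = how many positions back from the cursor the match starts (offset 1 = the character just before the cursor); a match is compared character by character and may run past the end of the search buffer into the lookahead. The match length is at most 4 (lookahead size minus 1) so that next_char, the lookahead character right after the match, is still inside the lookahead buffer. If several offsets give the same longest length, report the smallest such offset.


Try each offset into the search buffer:
  offset=1 (pos 6, char 'a'): match length 0
  offset=2 (pos 5, char 'f'): match length 0
  offset=3 (pos 4, char 'd'): match length 4
  offset=4 (pos 3, char 'f'): match length 0
  offset=5 (pos 2, char 'f'): match length 0
  offset=6 (pos 1, char 'f'): match length 0
  offset=7 (pos 0, char 'd'): match length 2
Longest match has length 4 at offset 3.
next_char = character at position 7 + 4 = 11 -> 'a'

Best match: offset=3, length=4 (matching 'dfad' starting at position 4)
LZ77 triple: (3, 4, 'a')


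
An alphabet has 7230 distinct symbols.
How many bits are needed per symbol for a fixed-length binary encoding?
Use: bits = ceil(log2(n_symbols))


log2(7230) = 12.8198
Bracket: 2^12 = 4096 < 7230 <= 2^13 = 8192
So ceil(log2(7230)) = 13

bits = ceil(log2(7230)) = ceil(12.8198) = 13 bits


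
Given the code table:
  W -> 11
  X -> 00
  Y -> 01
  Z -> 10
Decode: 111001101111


Decoding:
11 -> W
10 -> Z
01 -> Y
10 -> Z
11 -> W
11 -> W


Result: WZYZWW


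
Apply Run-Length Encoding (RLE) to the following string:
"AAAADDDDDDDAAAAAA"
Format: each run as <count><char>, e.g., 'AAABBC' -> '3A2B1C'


Scanning runs left to right:
  i=0: run of 'A' x 4 -> '4A'
  i=4: run of 'D' x 7 -> '7D'
  i=11: run of 'A' x 6 -> '6A'

RLE = 4A7D6A


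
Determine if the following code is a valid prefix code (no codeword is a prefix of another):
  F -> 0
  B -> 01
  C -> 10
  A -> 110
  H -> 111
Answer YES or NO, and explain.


Checking each pair (does one codeword prefix another?):
  F='0' vs B='01': prefix -- VIOLATION

NO -- this is NOT a valid prefix code. F (0) is a prefix of B (01).


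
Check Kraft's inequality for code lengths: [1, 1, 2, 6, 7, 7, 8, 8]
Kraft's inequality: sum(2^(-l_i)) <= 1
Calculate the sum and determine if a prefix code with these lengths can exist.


Sum = 2^(-1) + 2^(-1) + 2^(-2) + 2^(-6) + 2^(-7) + 2^(-7) + 2^(-8) + 2^(-8)
    = 0.5 + 0.5 + 0.25 + 0.015625 + 0.0078125 + 0.0078125 + 0.00390625 + 0.00390625
    = 330/256 = 1.2890625
Since 1.2890625 > 1, Kraft's inequality is NOT satisfied.
A prefix code with these lengths CANNOT exist.

Kraft sum = 1.2890625. Not satisfied.


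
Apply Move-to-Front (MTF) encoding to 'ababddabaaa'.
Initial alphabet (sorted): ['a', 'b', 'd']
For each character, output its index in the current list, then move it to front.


MTF encoding:
'a': index 0 in ['a', 'b', 'd'] -> ['a', 'b', 'd']
'b': index 1 in ['a', 'b', 'd'] -> ['b', 'a', 'd']
'a': index 1 in ['b', 'a', 'd'] -> ['a', 'b', 'd']
'b': index 1 in ['a', 'b', 'd'] -> ['b', 'a', 'd']
'd': index 2 in ['b', 'a', 'd'] -> ['d', 'b', 'a']
'd': index 0 in ['d', 'b', 'a'] -> ['d', 'b', 'a']
'a': index 2 in ['d', 'b', 'a'] -> ['a', 'd', 'b']
'b': index 2 in ['a', 'd', 'b'] -> ['b', 'a', 'd']
'a': index 1 in ['b', 'a', 'd'] -> ['a', 'b', 'd']
'a': index 0 in ['a', 'b', 'd'] -> ['a', 'b', 'd']
'a': index 0 in ['a', 'b', 'd'] -> ['a', 'b', 'd']


Output: [0, 1, 1, 1, 2, 0, 2, 2, 1, 0, 0]
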